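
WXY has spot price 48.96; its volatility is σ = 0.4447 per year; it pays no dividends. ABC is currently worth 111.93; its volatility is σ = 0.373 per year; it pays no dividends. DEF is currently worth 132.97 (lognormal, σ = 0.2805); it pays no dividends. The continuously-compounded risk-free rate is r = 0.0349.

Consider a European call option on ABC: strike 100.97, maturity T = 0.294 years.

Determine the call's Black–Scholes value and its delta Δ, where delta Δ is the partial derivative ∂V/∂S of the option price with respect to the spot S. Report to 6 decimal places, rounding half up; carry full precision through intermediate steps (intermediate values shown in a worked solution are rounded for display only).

σ√T = 0.373·√0.294 = 0.202247
d₁ = (ln(S/K) + (r+σ²/2)T) / (σ√T) = (ln(111.93/100.97) + (0.0349+0.373²/2)·0.294) / 0.202247 = (0.103050 + 0.030713) / 0.202247 = 0.661383
d₂ = d₁ − σ√T = 0.661383 − 0.202247 = 0.459136
e^{−rT} = 0.989792
N(d₁) = 0.745817,  N(d₂) = 0.676932
Call price V = S·N(d₁) − K·e^{−rT}·N(d₂) = 83.479246 − 67.652057 = 15.827189
Δ = N(d₁) = 0.745817

price = 15.827189
Δ = 0.745817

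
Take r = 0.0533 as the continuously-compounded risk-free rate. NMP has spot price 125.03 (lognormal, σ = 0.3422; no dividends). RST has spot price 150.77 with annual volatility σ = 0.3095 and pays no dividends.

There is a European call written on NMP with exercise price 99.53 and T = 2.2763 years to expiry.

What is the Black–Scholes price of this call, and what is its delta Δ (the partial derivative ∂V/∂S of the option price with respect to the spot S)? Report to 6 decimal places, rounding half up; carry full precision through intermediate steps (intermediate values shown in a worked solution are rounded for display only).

σ√T = 0.3422·√2.2763 = 0.516291
d₁ = (ln(S/K) + (r+σ²/2)T) / (σ√T) = (ln(125.03/99.53) + (0.0533+0.3422²/2)·2.2763) / 0.516291 = (0.228095 + 0.254605) / 0.516291 = 0.934937
d₂ = d₁ − σ√T = 0.934937 − 0.516291 = 0.418646
e^{−rT} = 0.885744
N(d₁) = 0.825090,  N(d₂) = 0.662262
Call price V = S·N(d₁) − K·e^{−rT}·N(d₂) = 103.160950 − 58.383828 = 44.777122
Δ = N(d₁) = 0.825090

price = 44.777122
Δ = 0.825090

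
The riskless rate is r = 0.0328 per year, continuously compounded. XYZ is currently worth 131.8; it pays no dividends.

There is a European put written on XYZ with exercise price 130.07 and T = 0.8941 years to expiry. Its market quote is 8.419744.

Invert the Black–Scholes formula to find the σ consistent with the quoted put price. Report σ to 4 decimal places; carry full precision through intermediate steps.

sigma = 0.2253

At σ = 0.2253 the Black–Scholes value reproduces the quote:
σ√T = 0.2253·√0.8941 = 0.213037
d₁ = (ln(S/K) + (r+σ²/2)T) / (σ√T) = (ln(131.8/130.07) + (0.0328+0.2253²/2)·0.8941) / 0.213037 = (0.013213 + 0.052019) / 0.213037 = 0.306199
d₂ = d₁ − σ√T = 0.306199 − 0.213037 = 0.093163
e^{−rT} = 0.971099
N(−d₁) = 0.379727,  N(−d₂) = 0.462887
V = K·e^{−rT}·N(−d₂) − S·N(−d₁) = 58.467697 − 50.047953 = 8.419744 (matching the quote); vega is positive throughout, so no other σ reproduces this price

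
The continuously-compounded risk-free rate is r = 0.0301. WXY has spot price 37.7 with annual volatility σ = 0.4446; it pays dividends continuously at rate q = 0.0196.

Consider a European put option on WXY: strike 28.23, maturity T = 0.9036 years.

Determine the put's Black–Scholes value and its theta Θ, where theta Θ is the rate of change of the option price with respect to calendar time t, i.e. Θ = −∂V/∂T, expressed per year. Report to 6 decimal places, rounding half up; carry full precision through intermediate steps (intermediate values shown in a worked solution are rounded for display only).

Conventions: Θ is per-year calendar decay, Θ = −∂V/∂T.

σ√T = 0.4446·√0.9036 = 0.422627
d₁ = (ln(S/K) + (r−q+σ²/2)T) / (σ√T) = (ln(37.7/28.23) + (0.0301−0.0196+0.4446²/2)·0.9036) / 0.422627 = (0.289275 + 0.098795) / 0.422627 = 0.918231
d₂ = d₁ − σ√T = 0.918231 − 0.422627 = 0.495604
e^{−rT} = 0.973168
e^{−qT} = 0.982445
N(−d₁) = 0.179249,  N(−d₂) = 0.310087
Put price V = K·e^{−rT}·N(−d₂) − S·e^{−qT}·N(−d₁) = 8.518876 − 6.639056 = 1.879820
φ(d₁) = (1/√(2π))·e^{−d₁²/2} = 0.261711
Θ = −S·e^{−qT}·φ(d₁)·σ/(2√T) − q·S·e^{−qT}·N(−d₁) + r·K·e^{−rT}·N(−d₂) = −2.266855 − 0.130125 + 0.256418 = -2.140563

price = 1.879820
Θ = -2.140563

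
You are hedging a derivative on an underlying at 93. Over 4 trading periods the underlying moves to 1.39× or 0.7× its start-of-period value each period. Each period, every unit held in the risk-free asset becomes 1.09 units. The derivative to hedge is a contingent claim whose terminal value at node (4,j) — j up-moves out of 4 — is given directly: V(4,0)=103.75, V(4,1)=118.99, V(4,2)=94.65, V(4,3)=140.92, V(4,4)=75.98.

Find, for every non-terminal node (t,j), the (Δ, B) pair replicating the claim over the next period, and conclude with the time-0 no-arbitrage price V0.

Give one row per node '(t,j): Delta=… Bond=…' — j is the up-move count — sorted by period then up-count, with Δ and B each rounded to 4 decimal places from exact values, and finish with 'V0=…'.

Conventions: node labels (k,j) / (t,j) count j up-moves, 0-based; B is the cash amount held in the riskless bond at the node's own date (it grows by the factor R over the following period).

(0,0): Delta=0.0121 Bond=78.3059
(1,0): Delta=0.1068 Bond=79.1880
(1,1): Delta=-0.0246 Bond=90.0960
(2,0): Delta=-0.2081 Bond=100.6637
(2,1): Delta=0.2288 Bond=75.2773
(2,2): Delta=-0.1227 Bond=115.8411
(3,0): Delta=0.6924 Bond=80.9992
(3,1): Delta=-0.5569 Bond=131.8190
(3,2): Delta=0.5331 Bond=43.7701
(3,3): Delta=-0.3768 Bond=189.7258
V0=79.4307

Since d<R<u, set p* = (R−d)/(u−d) = 0.5652; price each node as the discounted p*-expectation of its children.
Expiry values: V(4,0)=103.7500, V(4,1)=118.9900, V(4,2)=94.6500, V(4,3)=140.9200, V(4,4)=75.9800
(3,0): S=31.8990. Δ = (V_up−V_dn)/(S_up−S_dn) = (118.9900−103.7500)/(44.3396−22.3293) = 0.6924. V = [p*·118.9900 + (1−p*)·103.7500]/1.09 = 103.0862. B = V − Δ·S = 80.9992.
(3,1): S=63.3423. Δ = (V_up−V_dn)/(S_up−S_dn) = (94.6500−118.9900)/(88.0458−44.3396) = -0.5569. V = [p*·94.6500 + (1−p*)·118.9900]/1.09 = 96.5437. B = V − Δ·S = 131.8190.
(3,2): S=125.7797. Δ = (V_up−V_dn)/(S_up−S_dn) = (140.9200−94.6500)/(174.8338−88.0458) = 0.5331. V = [p*·140.9200 + (1−p*)·94.6500]/1.09 = 110.8281. B = V − Δ·S = 43.7701.
(3,3): S=249.7626. Δ = (V_up−V_dn)/(S_up−S_dn) = (75.9800−140.9200)/(347.1700−174.8338) = -0.3768. V = [p*·75.9800 + (1−p*)·140.9200]/1.09 = 95.6099. B = V − Δ·S = 189.7258.
(2,0): S=45.5700. Δ = (V_up−V_dn)/(S_up−S_dn) = (96.5437−103.0862)/(63.3423−31.8990) = -0.2081. V = [p*·96.5437 + (1−p*)·103.0862]/1.09 = 91.1819. B = V − Δ·S = 100.6637.
(2,1): S=90.4890. Δ = (V_up−V_dn)/(S_up−S_dn) = (110.8281−96.5437)/(125.7797−63.3423) = 0.2288. V = [p*·110.8281 + (1−p*)·96.5437]/1.09 = 95.9793. B = V − Δ·S = 75.2773.
(2,2): S=179.6853. Δ = (V_up−V_dn)/(S_up−S_dn) = (95.6099−110.8281)/(249.7626−125.7797) = -0.1227. V = [p*·95.6099 + (1−p*)·110.8281]/1.09 = 93.7858. B = V − Δ·S = 115.8411.
(1,0): S=65.1000. Δ = (V_up−V_dn)/(S_up−S_dn) = (95.9793−91.1819)/(90.4890−45.5700) = 0.1068. V = [p*·95.9793 + (1−p*)·91.1819]/1.09 = 86.1408. B = V − Δ·S = 79.1880.
(1,1): S=129.2700. Δ = (V_up−V_dn)/(S_up−S_dn) = (93.7858−95.9793)/(179.6853−90.4890) = -0.0246. V = [p*·93.7858 + (1−p*)·95.9793]/1.09 = 86.9170. B = V − Δ·S = 90.0960.
(0,0): S=93.0000. Δ = (V_up−V_dn)/(S_up−S_dn) = (86.9170−86.1408)/(129.2700−65.1000) = 0.0121. V = [p*·86.9170 + (1−p*)·86.1408]/1.09 = 79.4307. B = V − Δ·S = 78.3059.
As a check, the time-0 holding Δ(0,0)·S0 + B(0,0) comes to 79.4307 — exactly V0.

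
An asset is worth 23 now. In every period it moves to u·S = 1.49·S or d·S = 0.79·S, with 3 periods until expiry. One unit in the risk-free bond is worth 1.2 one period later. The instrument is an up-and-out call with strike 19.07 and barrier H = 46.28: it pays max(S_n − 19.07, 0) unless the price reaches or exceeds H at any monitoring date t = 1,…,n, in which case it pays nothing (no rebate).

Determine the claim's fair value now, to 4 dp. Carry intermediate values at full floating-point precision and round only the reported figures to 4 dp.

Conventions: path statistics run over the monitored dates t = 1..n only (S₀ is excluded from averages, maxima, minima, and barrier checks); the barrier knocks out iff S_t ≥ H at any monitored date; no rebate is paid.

price = 3.9033

Under the martingale measure an up-move has probability p* = 0.5857; value the claim as the probability-weighted average of per-path payoffs, discounted 3 periods at R = 1.2.
Enumerate all 2^3 = 8 price paths (U = up ×1.49, D = down ×0.79); each path with k up-moves has probability p*^k·(1−p*)^(3−k).
DDD: M=18.1700, payoff=0.0000, prob=0.071105
UDD: M=34.2700, payoff=2.3179, prob=0.100528
DUD: M=27.0733, payoff=2.3179, prob=0.100528
UUD: M=51.0623, payoff=0.0000, prob=0.142125
DDU: M=21.3879, payoff=2.3179, prob=0.100528
UDU: M=40.3392, payoff=21.2692, prob=0.142125
DUU: M=40.3392, payoff=21.2692, prob=0.142125
UUU: M=76.0828, payoff=0.0000, prob=0.200936
Price = Σ prob·payoff / R^3 = 6.744832 / 1.728000 = 3.9033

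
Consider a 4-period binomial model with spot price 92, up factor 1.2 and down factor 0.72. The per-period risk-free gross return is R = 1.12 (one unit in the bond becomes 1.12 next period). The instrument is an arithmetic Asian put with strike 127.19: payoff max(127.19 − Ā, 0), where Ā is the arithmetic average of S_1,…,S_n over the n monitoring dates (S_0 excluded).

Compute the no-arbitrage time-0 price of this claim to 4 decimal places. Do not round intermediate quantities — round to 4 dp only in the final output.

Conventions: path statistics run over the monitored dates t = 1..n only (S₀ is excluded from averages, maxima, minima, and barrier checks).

Risk-neutral up-probability p* = (R−d)/(u−d) = (1.12−0.72)/(1.2−0.72) = 0.8333; the claim prices as the p*-weighted sum of path payoffs discounted by R^4.
Enumerate all 2^4 = 16 price paths (U = up ×1.2, D = down ×0.72); each path with k up-moves has probability p*^k·(1−p*)^(4−k).
DDDD: Ā=43.2489, payoff=83.9411, prob=0.000772
UDDD: Ā=72.0815, payoff=55.1085, prob=0.003858
DUDD: Ā=61.0415, payoff=66.1485, prob=0.003858
UUDD: Ā=101.7358, payoff=25.4542, prob=0.019290
DDUD: Ā=53.0927, payoff=74.0973, prob=0.003858
UDUD: Ā=88.4878, payoff=38.7022, prob=0.019290
DUUD: Ā=77.4478, payoff=49.7422, prob=0.019290
UUUD: Ā=129.0797, payoff=0.0000, prob=0.096451
DDDU: Ā=47.3695, payoff=79.8205, prob=0.003858
UDDU: Ā=78.9492, payoff=48.2408, prob=0.019290
DUDU: Ā=67.9092, payoff=59.2808, prob=0.019290
UUDU: Ā=113.1821, payoff=14.0079, prob=0.096451
DDUU: Ā=59.9604, payoff=67.2296, prob=0.019290
UDUU: Ā=99.9341, payoff=27.2559, prob=0.096451
DUUU: Ā=88.8941, payoff=38.2959, prob=0.096451
UUUU: Ā=148.1568, payoff=0.0000, prob=0.482253
Price = Σ prob·payoff / R^4 = 14.368076 / 1.573519 = 9.1312

price = 9.1312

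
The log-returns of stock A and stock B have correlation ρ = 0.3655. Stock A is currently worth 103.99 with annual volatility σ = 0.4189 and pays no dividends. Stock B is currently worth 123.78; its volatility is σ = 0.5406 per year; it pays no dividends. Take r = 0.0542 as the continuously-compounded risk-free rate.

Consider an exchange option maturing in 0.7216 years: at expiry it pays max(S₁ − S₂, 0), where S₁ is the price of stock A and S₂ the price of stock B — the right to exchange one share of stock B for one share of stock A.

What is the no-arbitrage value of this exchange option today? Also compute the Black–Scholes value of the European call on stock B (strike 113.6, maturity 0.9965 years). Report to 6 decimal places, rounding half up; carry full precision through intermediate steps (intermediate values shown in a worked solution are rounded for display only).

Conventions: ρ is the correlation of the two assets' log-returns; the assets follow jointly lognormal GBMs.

σ_eff = √(σ₁² + σ₂² − 2ρσ₁σ₂) = √(0.4189² + 0.5406² − 2·0.3655·0.4189·0.5406) = 0.549714
d₁ = (ln(S₁/S₂) + (q₂ − q₁ + σ_eff²/2)T) / (σ_eff√T) = (ln(103.99/123.78) + (0.0 − 0.0 + 0.151093)·0.7216) / 0.466966 = -0.139588
d₂ = d₁ − σ_eff√T = -0.139588 − 0.466966 = -0.606553
N(d₁) = 0.444493,  N(d₂) = 0.272074
V = S₁·e^{−q₁T}·N(d₁) − S₂·e^{−q₂T}·N(d₂) = 46.222818 − 33.677286 = 12.545532
[vanilla: stock B call K=113.6]
σ√T = 0.5406·√0.9965 = 0.539653
d₁ = (ln(S/K) + (r+σ²/2)T) / (σ√T) = (ln(123.78/113.6) + (0.0542+0.5406²/2)·0.9965) / 0.539653 = (0.085822 + 0.199623) / 0.539653 = 0.528942
d₂ = d₁ − σ√T = 0.528942 − 0.539653 = -0.010711
e^{−rT} = 0.947422
N(d₁) = 0.701577,  N(d₂) = 0.495727
price = S·N(d₁) − K·e^{−rT}·N(d₂) = 86.841231 − 53.353705 = 33.487526

exchange price = 12.545532
price(stock B call K=113.6) = 33.487526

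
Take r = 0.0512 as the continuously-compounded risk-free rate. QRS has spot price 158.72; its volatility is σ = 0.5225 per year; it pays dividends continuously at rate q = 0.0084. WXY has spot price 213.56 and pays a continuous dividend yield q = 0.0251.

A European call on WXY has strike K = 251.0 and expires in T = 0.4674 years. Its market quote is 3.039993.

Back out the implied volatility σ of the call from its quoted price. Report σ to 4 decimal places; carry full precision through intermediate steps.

sigma = 0.2241

At σ = 0.2241 the Black–Scholes value reproduces the quote:
σ√T = 0.2241·√0.4674 = 0.153210
d₁ = (ln(S/K) + (r−q+σ²/2)T) / (σ√T) = (ln(213.56/251.0) + (0.0512−0.0251+0.2241²/2)·0.4674) / 0.153210 = (-0.161535 + 0.023936) / 0.153210 = -0.898111
d₂ = d₁ − σ√T = -0.898111 − 0.153210 = -1.051321
e^{−rT} = 0.976353
e^{−qT} = 0.988337
N(d₁) = 0.184563,  N(d₂) = 0.146556
V = S·e^{−qT}·N(d₁) − K·e^{−rT}·N(d₂) = 38.955580 − 35.915587 = 3.039993 (matching the quote); vega is positive throughout, so no other σ reproduces this price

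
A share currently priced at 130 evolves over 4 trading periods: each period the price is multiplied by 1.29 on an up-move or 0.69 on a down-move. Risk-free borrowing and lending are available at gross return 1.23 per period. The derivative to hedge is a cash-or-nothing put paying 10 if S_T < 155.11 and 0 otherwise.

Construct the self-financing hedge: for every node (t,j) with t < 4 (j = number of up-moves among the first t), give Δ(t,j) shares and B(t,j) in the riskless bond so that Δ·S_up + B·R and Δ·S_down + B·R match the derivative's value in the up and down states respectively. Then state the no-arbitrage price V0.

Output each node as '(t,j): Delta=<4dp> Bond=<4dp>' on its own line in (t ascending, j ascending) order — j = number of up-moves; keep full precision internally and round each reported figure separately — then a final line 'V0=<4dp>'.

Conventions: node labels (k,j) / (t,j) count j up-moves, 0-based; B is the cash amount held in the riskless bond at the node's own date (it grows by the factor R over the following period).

(0,0): Delta=-0.0167 Bond=2.4049
(1,0): Delta=-0.0995 Bond=10.3796
(1,1): Delta=-0.0118 Bond=2.1334
(2,0): Delta=0.0000 Bond=6.6098
(2,1): Delta=-0.1054 Bond=13.4510
(2,2): Delta=-0.0063 Bond=1.4211
(3,0): Delta=0.0000 Bond=8.1301
(3,1): Delta=0.0000 Bond=8.1301
(3,2): Delta=-0.1117 Bond=17.4797
(3,3): Delta=0.0000 Bond=0.0000
V0=0.2285

Risk-neutral probability p* = (R−d)/(u−d) = (1.23−0.69)/(1.29−0.69) = 0.9000.
At maturity the claim pays: V(4,0)=10.0000, V(4,1)=10.0000, V(4,2)=10.0000, V(4,3)=0.0000, V(4,4)=0.0000
(3,0): S=42.7062. Δ = (V_up−V_dn)/(S_up−S_dn) = (10.0000−10.0000)/(55.0910−29.4673) = 0.0000. V = [p*·10.0000 + (1−p*)·10.0000]/1.23 = 8.1301. B = V − Δ·S = 8.1301.
(3,1): S=79.8420. Δ = (V_up−V_dn)/(S_up−S_dn) = (10.0000−10.0000)/(102.9961−55.0910) = 0.0000. V = [p*·10.0000 + (1−p*)·10.0000]/1.23 = 8.1301. B = V − Δ·S = 8.1301.
(3,2): S=149.2698. Δ = (V_up−V_dn)/(S_up−S_dn) = (0.0000−10.0000)/(192.5580−102.9961) = -0.1117. V = [p*·0.0000 + (1−p*)·10.0000]/1.23 = 0.8130. B = V − Δ·S = 17.4797.
(3,3): S=279.0696. Δ = (V_up−V_dn)/(S_up−S_dn) = (0.0000−0.0000)/(359.9997−192.5580) = 0.0000. V = [p*·0.0000 + (1−p*)·0.0000]/1.23 = 0.0000. B = V − Δ·S = 0.0000.
(2,0): S=61.8930. Δ = (V_up−V_dn)/(S_up−S_dn) = (8.1301−8.1301)/(79.8420−42.7062) = 0.0000. V = [p*·8.1301 + (1−p*)·8.1301]/1.23 = 6.6098. B = V − Δ·S = 6.6098.
(2,1): S=115.7130. Δ = (V_up−V_dn)/(S_up−S_dn) = (0.8130−8.1301)/(149.2698−79.8420) = -0.1054. V = [p*·0.8130 + (1−p*)·8.1301]/1.23 = 1.2559. B = V − Δ·S = 13.4510.
(2,2): S=216.3330. Δ = (V_up−V_dn)/(S_up−S_dn) = (0.0000−0.8130)/(279.0696−149.2698) = -0.0063. V = [p*·0.0000 + (1−p*)·0.8130]/1.23 = 0.0661. B = V − Δ·S = 1.4211.
(1,0): S=89.7000. Δ = (V_up−V_dn)/(S_up−S_dn) = (1.2559−6.6098)/(115.7130−61.8930) = -0.0995. V = [p*·1.2559 + (1−p*)·6.6098]/1.23 = 1.4563. B = V − Δ·S = 10.3796.
(1,1): S=167.7000. Δ = (V_up−V_dn)/(S_up−S_dn) = (0.0661−1.2559)/(216.3330−115.7130) = -0.0118. V = [p*·0.0661 + (1−p*)·1.2559]/1.23 = 0.1505. B = V − Δ·S = 2.1334.
(0,0): S=130.0000. Δ = (V_up−V_dn)/(S_up−S_dn) = (0.1505−1.4563)/(167.7000−89.7000) = -0.0167. V = [p*·0.1505 + (1−p*)·1.4563]/1.23 = 0.2285. B = V − Δ·S = 2.4049.
As a check, the time-0 holding Δ(0,0)·S0 + B(0,0) comes to 0.2285 — exactly V0.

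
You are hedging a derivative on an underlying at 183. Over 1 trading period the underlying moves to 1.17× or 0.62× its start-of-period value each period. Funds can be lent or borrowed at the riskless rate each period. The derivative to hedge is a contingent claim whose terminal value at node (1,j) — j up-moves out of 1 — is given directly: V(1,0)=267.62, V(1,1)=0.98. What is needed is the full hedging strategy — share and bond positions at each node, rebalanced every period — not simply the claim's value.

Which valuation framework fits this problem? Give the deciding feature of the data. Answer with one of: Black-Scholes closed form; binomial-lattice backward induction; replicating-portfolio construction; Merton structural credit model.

framework: replicating-portfolio construction

Key observation: the task asks for the hedge itself — share and bond holdings at every node of the 1-period tree on spot 183 with factors 1.17/0.62 — which is exactly what the replicating-portfolio construction produces.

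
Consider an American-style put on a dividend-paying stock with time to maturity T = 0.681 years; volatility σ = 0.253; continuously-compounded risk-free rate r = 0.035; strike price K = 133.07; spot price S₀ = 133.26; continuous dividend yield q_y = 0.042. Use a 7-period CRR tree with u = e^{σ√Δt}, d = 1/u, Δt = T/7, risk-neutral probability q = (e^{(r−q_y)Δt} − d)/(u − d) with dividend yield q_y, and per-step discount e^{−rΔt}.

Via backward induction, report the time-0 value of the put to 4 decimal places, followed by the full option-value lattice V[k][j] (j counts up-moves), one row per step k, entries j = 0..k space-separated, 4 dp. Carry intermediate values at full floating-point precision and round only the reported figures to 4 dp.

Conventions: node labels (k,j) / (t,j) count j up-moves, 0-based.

Δt=0.09729  u=1.08211  d=0.92412  q=0.47597  discount=0.99660
step 7 (expiry): payoffs max(K−S,0) = 56.3689 43.2561 27.9014 9.9216 0.0000 0.0000 0.0000 0.0000
k=6: (k=6,j=0): S=82.9989, K−S=50.0711, hold=49.9572 ⇒ V=50.0711 exercise | (k=6,j=1): S=97.1885, K−S=35.8815, hold=35.8254 ⇒ V=35.8815 exercise | (k=6,j=2): S=113.8040, K−S=19.2660, hold=19.2778 ⇒ V=19.2778 continue | (k=6,j=3): S=133.2600, K−S=0.0000, hold=5.1815 ⇒ V=5.1815 continue | (k=6,j=4): S=156.0423, K−S=0.0000, hold=0.0000 ⇒ V=0.0000 continue | (k=6,j=5): S=182.7194, K−S=0.0000, hold=0.0000 ⇒ V=0.0000 continue | (k=6,j=6): S=213.9573, K−S=0.0000, hold=0.0000 ⇒ V=0.0000 continue
k=5: (k=5,j=0): S=89.8139, K−S=43.2561, hold=43.1700 ⇒ V=43.2561 exercise | (k=5,j=1): S=105.1686, K−S=27.9014, hold=27.8834 ⇒ V=27.9014 exercise | (k=5,j=2): S=123.1484, K−S=9.9216, hold=12.5256 ⇒ V=12.5256 continue | (k=5,j=3): S=144.2019, K−S=0.0000, hold=2.7060 ⇒ V=2.7060 continue | (k=5,j=4): S=168.8548, K−S=0.0000, hold=0.0000 ⇒ V=0.0000 continue | (k=5,j=5): S=197.7224, K−S=0.0000, hold=0.0000 ⇒ V=0.0000 continue
k=4: (k=4,j=0): S=97.1885, K−S=35.8815, hold=35.8254 ⇒ V=35.8815 exercise | (k=4,j=1): S=113.8040, K−S=19.2660, hold=20.5130 ⇒ V=20.5130 continue | (k=4,j=2): S=133.2600, K−S=0.0000, hold=7.8251 ⇒ V=7.8251 continue | (k=4,j=3): S=156.0423, K−S=0.0000, hold=1.4132 ⇒ V=1.4132 continue | (k=4,j=4): S=182.7194, K−S=0.0000, hold=0.0000 ⇒ V=0.0000 continue
k=3: (k=3,j=0): S=105.1686, K−S=27.9014, hold=28.4694 ⇒ V=28.4694 continue | (k=3,j=1): S=123.1484, K−S=9.9216, hold=14.4247 ⇒ V=14.4247 continue | (k=3,j=2): S=144.2019, K−S=0.0000, hold=4.7570 ⇒ V=4.7570 continue | (k=3,j=3): S=168.8548, K−S=0.0000, hold=0.7380 ⇒ V=0.7380 continue
k=2: (k=2,j=0): S=113.8040, K−S=19.2660, hold=21.7104 ⇒ V=21.7104 continue | (k=2,j=1): S=133.2600, K−S=0.0000, hold=9.7897 ⇒ V=9.7897 continue | (k=2,j=2): S=156.0423, K−S=0.0000, hold=2.8344 ⇒ V=2.8344 continue
k=1: (k=1,j=0): S=123.1484, K−S=9.9216, hold=15.9820 ⇒ V=15.9820 continue | (k=1,j=1): S=144.2019, K−S=0.0000, hold=6.4571 ⇒ V=6.4571 continue
k=0: (k=0,j=0): S=133.2600, K−S=0.0000, hold=11.4095 ⇒ V=11.4095 continue

price = 11.4095
tree:
11.4095
15.9820 6.4571
21.7104 9.7897 2.8344
28.4694 14.4247 4.7570 0.7380
35.8815 20.5130 7.8251 1.4132 0.0000
43.2561 27.9014 12.5256 2.7060 0.0000 0.0000
50.0711 35.8815 19.2778 5.1815 0.0000 0.0000 0.0000
56.3689 43.2561 27.9014 9.9216 0.0000 0.0000 0.0000 0.0000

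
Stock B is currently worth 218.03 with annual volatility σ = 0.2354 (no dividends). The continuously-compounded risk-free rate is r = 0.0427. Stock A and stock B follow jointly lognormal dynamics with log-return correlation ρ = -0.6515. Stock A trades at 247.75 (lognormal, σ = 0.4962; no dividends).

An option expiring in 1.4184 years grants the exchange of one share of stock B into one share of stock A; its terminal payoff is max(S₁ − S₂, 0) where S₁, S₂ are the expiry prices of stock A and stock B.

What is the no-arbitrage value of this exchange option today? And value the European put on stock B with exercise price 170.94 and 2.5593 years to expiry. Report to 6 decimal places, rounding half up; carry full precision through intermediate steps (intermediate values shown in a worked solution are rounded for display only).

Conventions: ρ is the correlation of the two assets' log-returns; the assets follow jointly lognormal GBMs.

σ_eff = √(σ₁² + σ₂² − 2ρσ₁σ₂) = √(0.4962² + 0.2354² − 2·-0.6515·0.4962·0.2354) = 0.673665
d₁ = (ln(S₁/S₂) + (q₂ − q₁ + σ_eff²/2)T) / (σ_eff√T) = (ln(247.75/218.03) + (0.0 − 0.0 + 0.226913)·1.4184) / 0.802313 = 0.560430
d₂ = d₁ − σ_eff√T = 0.560430 − 0.802313 = -0.241882
N(d₁) = 0.712407,  N(d₂) = 0.404436
V = S₁·e^{−q₁T}·N(d₁) − S₂·e^{−q₂T}·N(d₂) = 176.498836 − 88.179106 = 88.319730
[vanilla: stock B put K=170.94]
σ√T = 0.2354·√2.5593 = 0.376589
d₁ = (ln(S/K) + (r+σ²/2)T) / (σ√T) = (ln(218.03/170.94) + (0.0427+0.2354²/2)·2.5593) / 0.376589 = (0.243320 + 0.180192) / 0.376589 = 1.124600
d₂ = d₁ − σ√T = 1.124600 − 0.376589 = 0.748012
e^{−rT} = 0.896477
N(−d₁) = 0.130379,  N(−d₂) = 0.227226
price = K·e^{−rT}·N(−d₂) − S·N(−d₁) = 34.821061 − 28.426574 = 6.394487

exchange price = 88.319730
price(stock B put K=170.94) = 6.394487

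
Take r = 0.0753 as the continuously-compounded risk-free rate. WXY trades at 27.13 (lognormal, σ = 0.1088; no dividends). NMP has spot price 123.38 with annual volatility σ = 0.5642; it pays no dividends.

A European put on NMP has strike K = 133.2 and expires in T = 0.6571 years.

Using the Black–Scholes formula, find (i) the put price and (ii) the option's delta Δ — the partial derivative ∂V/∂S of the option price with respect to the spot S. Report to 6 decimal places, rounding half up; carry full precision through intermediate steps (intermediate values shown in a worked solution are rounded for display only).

price = 24.357233
Δ = -0.432736

σ√T = 0.5642·√0.6571 = 0.457350
d₁ = (ln(S/K) + (r+σ²/2)T) / (σ√T) = (ln(123.38/133.2) + (0.0753+0.5642²/2)·0.6571) / 0.457350 = (-0.076583 + 0.154064) / 0.457350 = 0.169414
d₂ = d₁ − σ√T = 0.169414 − 0.457350 = -0.287936
e^{−rT} = 0.951725
N(−d₁) = 0.432736,  N(−d₂) = 0.613302
Put price V = K·e^{−rT}·N(−d₂) − S·N(−d₁) = 77.748145 − 53.390912 = 24.357233
Δ = −N(−d₁) = -0.432736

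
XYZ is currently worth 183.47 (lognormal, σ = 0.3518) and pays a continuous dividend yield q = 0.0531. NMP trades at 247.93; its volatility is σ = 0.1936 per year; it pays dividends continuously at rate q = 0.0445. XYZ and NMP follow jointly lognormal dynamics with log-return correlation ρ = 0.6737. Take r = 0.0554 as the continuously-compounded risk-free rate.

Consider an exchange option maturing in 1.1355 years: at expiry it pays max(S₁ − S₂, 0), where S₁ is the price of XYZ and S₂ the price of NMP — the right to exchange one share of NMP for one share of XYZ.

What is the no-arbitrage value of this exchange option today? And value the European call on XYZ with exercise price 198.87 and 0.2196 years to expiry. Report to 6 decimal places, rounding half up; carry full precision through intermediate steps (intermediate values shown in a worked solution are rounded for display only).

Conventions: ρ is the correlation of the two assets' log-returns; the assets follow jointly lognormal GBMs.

σ_eff = √(σ₁² + σ₂² − 2ρσ₁σ₂) = √(0.3518² + 0.1936² − 2·0.6737·0.3518·0.1936) = 0.263581
d₁ = (ln(S₁/S₂) + (q₂ − q₁ + σ_eff²/2)T) / (σ_eff√T) = (ln(183.47/247.93) + (0.0445 − 0.0531 + 0.034737)·1.1355) / 0.280871 = -0.966337
d₂ = d₁ − σ_eff√T = -0.966337 − 0.280871 = -1.247208
N(d₁) = 0.166938,  N(d₂) = 0.106161
V = S₁·e^{−q₁T}·N(d₁) − S₂·e^{−q₂T}·N(d₂) = 28.835936 − 25.023479 = 3.812457
[vanilla: XYZ call K=198.87]
σ√T = 0.3518·√0.2196 = 0.164859
d₁ = (ln(S/K) + (r−q+σ²/2)T) / (σ√T) = (ln(183.47/198.87) + (0.0554−0.0531+0.3518²/2)·0.2196) / 0.164859 = (-0.080600 + 0.014094) / 0.164859 = -0.403411
d₂ = d₁ − σ√T = -0.403411 − 0.164859 = -0.568270
e^{−rT} = 0.987908
e^{−qT} = 0.988407
N(d₁) = 0.343323,  N(d₂) = 0.284926
price = S·e^{−qT}·N(d₁) − K·e^{−rT}·N(d₂) = 62.259197 − 55.978011 = 6.281186

exchange price = 3.812457
price(XYZ call K=198.87) = 6.281186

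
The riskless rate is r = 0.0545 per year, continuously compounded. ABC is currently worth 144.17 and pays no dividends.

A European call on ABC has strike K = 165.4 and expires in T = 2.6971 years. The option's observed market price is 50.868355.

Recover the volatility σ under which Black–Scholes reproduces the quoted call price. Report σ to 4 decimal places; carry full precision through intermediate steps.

sigma = 0.5521

At σ = 0.5521 the Black–Scholes value reproduces the quote:
σ√T = 0.5521·√2.6971 = 0.906706
d₁ = (ln(S/K) + (r+σ²/2)T) / (σ√T) = (ln(144.17/165.4) + (0.0545+0.5521²/2)·2.6971) / 0.906706 = (-0.137374 + 0.558049) / 0.906706 = 0.463961
d₂ = d₁ − σ√T = 0.463961 − 0.906706 = -0.442745
e^{−rT} = 0.863301
N(d₁) = 0.678662,  N(d₂) = 0.328975
V = S·N(d₁) − K·e^{−rT}·N(d₂) = 97.842711 − 46.974356 = 50.868355 (equal to the quote); since ∂V/∂σ > 0 for all σ, the implied volatility is unique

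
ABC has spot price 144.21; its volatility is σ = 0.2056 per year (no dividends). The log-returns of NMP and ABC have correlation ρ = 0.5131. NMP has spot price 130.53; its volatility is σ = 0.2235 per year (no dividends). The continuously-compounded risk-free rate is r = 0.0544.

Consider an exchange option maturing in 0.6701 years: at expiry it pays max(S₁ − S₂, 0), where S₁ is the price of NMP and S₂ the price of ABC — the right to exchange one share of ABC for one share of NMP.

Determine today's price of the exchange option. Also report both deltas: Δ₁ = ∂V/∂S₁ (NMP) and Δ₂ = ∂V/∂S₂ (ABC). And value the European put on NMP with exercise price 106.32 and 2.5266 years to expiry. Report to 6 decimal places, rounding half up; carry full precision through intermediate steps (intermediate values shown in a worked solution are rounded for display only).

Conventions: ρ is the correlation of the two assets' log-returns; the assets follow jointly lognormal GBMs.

σ_eff = √(σ₁² + σ₂² − 2ρσ₁σ₂) = √(0.2235² + 0.2056² − 2·0.5131·0.2235·0.2056) = 0.212292
d₁ = (ln(S₁/S₂) + (q₂ − q₁ + σ_eff²/2)T) / (σ_eff√T) = (ln(130.53/144.21) + (0.0 − 0.0 + 0.022534)·0.6701) / 0.173782 = -0.486630
d₂ = d₁ − σ_eff√T = -0.486630 − 0.173782 = -0.660412
N(d₁) = 0.313260,  N(d₂) = 0.254495
V = S₁·e^{−q₁T}·N(d₁) − S₂·e^{−q₂T}·N(d₂) = 40.889869 − 36.700700 = 4.189170
Δ₁ = e^{−q₁T}·N(d₁) = 0.313260;  Δ₂ = −e^{−q₂T}·N(d₂) = -0.254495
[vanilla: NMP put K=106.32]
σ√T = 0.2235·√2.5266 = 0.355260
d₁ = (ln(S/K) + (r+σ²/2)T) / (σ√T) = (ln(130.53/106.32) + (0.0544+0.2235²/2)·2.5266) / 0.355260 = (0.205150 + 0.200552) / 0.355260 = 1.141986
d₂ = d₁ − σ√T = 1.141986 − 0.355260 = 0.786726
e^{−rT} = 0.871581
N(−d₁) = 0.126730,  N(−d₂) = 0.215721
price = K·e^{−rT}·N(−d₂) − S·N(−d₁) = 19.990102 − 16.542061 = 3.448042

exchange price = 4.189170
Δ1 = 0.313260
Δ2 = -0.254495
price(NMP put K=106.32) = 3.448042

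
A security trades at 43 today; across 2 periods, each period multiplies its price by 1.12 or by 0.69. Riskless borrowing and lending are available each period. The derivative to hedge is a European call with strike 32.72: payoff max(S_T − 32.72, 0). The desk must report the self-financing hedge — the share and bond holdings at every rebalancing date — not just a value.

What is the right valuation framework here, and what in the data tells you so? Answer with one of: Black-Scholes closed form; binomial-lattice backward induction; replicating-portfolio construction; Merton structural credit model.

Key observation: what is demanded is not a single number but the (Δ, B) position at each node of the 1.12/0.69 tree starting at 43; constructing those positions is the replicating-portfolio method.

framework: replicating-portfolio construction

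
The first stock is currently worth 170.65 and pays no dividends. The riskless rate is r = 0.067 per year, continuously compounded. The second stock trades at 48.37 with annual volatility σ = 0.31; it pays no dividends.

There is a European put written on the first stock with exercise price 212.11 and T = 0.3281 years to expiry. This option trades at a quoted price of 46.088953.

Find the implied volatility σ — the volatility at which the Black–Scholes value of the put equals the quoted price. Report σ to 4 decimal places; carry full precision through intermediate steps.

sigma = 0.5396

At σ = 0.5396 the Black–Scholes value reproduces the quote:
σ√T = 0.5396·√0.3281 = 0.309083
d₁ = (ln(S/K) + (r+σ²/2)T) / (σ√T) = (ln(170.65/212.11) + (0.067+0.5396²/2)·0.3281) / 0.309083 = (-0.217490 + 0.069749) / 0.309083 = -0.477999
d₂ = d₁ − σ√T = -0.477999 − 0.309083 = -0.787082
e^{−rT} = 0.978257
N(−d₁) = 0.683675,  N(−d₂) = 0.784383
V = K·e^{−rT}·N(−d₂) − S·N(−d₁) = 162.758044 − 116.669090 = 46.088953 (matching the quote); vega is positive throughout, so no other σ reproduces this price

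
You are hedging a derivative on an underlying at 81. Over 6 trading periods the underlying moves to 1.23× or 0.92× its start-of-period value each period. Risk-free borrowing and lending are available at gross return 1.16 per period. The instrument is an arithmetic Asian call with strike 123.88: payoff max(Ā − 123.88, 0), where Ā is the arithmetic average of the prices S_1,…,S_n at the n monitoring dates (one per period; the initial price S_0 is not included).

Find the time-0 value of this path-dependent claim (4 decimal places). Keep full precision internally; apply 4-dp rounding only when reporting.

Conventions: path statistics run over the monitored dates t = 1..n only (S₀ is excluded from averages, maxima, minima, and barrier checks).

Risk-neutral up-probability p* = (R−d)/(u−d) = (1.16−0.92)/(1.23−0.92) = 0.7742; the claim prices as the p*-weighted sum of path payoffs discounted by R^6.
Enumerate all 2^6 = 64 price paths (U = up ×1.23, D = down ×0.92); each path with k up-moves has probability p*^k·(1−p*)^(6−k).
DDDDDD: Ā=61.1134, payoff=0.0000, prob=0.000133
UDDDDD: Ā=81.7059, payoff=0.0000, prob=0.000454
DUDDDD: Ā=77.5209, payoff=0.0000, prob=0.000454
UUDDDD: Ā=103.6421, payoff=0.0000, prob=0.001558
DDUDDD: Ā=73.6707, payoff=0.0000, prob=0.000454
UDUDDD: Ā=98.4946, payoff=0.0000, prob=0.001558
DUUDDD: Ā=94.3096, payoff=0.0000, prob=0.001558
UUUDDD: Ā=126.0878, payoff=2.2078, prob=0.005343
DDDUDD: Ā=70.1286, payoff=0.0000, prob=0.000454
UDDUDD: Ā=93.7588, payoff=0.0000, prob=0.001558
DUDUDD: Ā=89.5738, payoff=0.0000, prob=0.001558
UUDUDD: Ā=119.7563, payoff=0.0000, prob=0.005343
DDUUDD: Ā=85.7236, payoff=0.0000, prob=0.001558
UDUUDD: Ā=114.6088, payoff=0.0000, prob=0.005343
DUUUDD: Ā=110.4238, payoff=0.0000, prob=0.005343
UUUUDD: Ā=147.6318, payoff=23.7518, prob=0.018318
DDDDUD: Ā=66.8697, payoff=0.0000, prob=0.000454
UDDDUD: Ā=89.4019, payoff=0.0000, prob=0.001558
DUDDUD: Ā=85.2169, payoff=0.0000, prob=0.001558
UUDDUD: Ā=113.9313, payoff=0.0000, prob=0.005343
DDUDUD: Ā=81.3667, payoff=0.0000, prob=0.001558
UDUDUD: Ā=108.7838, payoff=0.0000, prob=0.005343
DUUDUD: Ā=104.5988, payoff=0.0000, prob=0.005343
UUUDUD: Ā=139.8440, payoff=15.9640, prob=0.018318
DDDUUD: Ā=77.8246, payoff=0.0000, prob=0.001558
UDDUUD: Ā=104.0481, payoff=0.0000, prob=0.005343
DUDUUD: Ā=99.8631, payoff=0.0000, prob=0.005343
UUDUUD: Ā=133.5126, payoff=9.6326, prob=0.018318
DDUUUD: Ā=96.0129, payoff=0.0000, prob=0.005343
UDUUUD: Ā=128.3650, payoff=4.4850, prob=0.018318
DUUUUD: Ā=124.1800, payoff=0.3000, prob=0.018318
UUUUUD: Ā=166.0233, payoff=42.1433, prob=0.062804
DDDDDU: Ā=63.8716, payoff=0.0000, prob=0.000454
UDDDDU: Ā=85.3936, payoff=0.0000, prob=0.001558
DUDDDU: Ā=81.2086, payoff=0.0000, prob=0.001558
UUDDDU: Ā=108.5724, payoff=0.0000, prob=0.005343
DDUDDU: Ā=77.3584, payoff=0.0000, prob=0.001558
UDUDDU: Ā=103.4248, payoff=0.0000, prob=0.005343
DUUDDU: Ā=99.2398, payoff=0.0000, prob=0.005343
UUUDDU: Ā=132.6793, payoff=8.7993, prob=0.018318
DDDUDU: Ā=73.8162, payoff=0.0000, prob=0.001558
UDDUDU: Ā=98.6891, payoff=0.0000, prob=0.005343
DUDUDU: Ā=94.5041, payoff=0.0000, prob=0.005343
UUDUDU: Ā=126.3478, payoff=2.4678, prob=0.018318
DDUUDU: Ā=90.6539, payoff=0.0000, prob=0.005343
UDUUDU: Ā=121.2003, payoff=0.0000, prob=0.018318
DUUUDU: Ā=117.0153, payoff=0.0000, prob=0.018318
UUUUDU: Ā=156.4444, payoff=32.5644, prob=0.062804
DDDDUU: Ā=70.5574, payoff=0.0000, prob=0.001558
UDDDUU: Ā=94.3322, payoff=0.0000, prob=0.005343
DUDDUU: Ā=90.1472, payoff=0.0000, prob=0.005343
UUDDUU: Ā=120.5229, payoff=0.0000, prob=0.018318
DDUDUU: Ā=86.2970, payoff=0.0000, prob=0.005343
UDUDUU: Ā=115.3753, payoff=0.0000, prob=0.018318
DUUDUU: Ā=111.1903, payoff=0.0000, prob=0.018318
UUUDUU: Ā=148.6566, payoff=24.7766, prob=0.062804
DDDUUU: Ā=82.7548, payoff=0.0000, prob=0.005343
UDDUUU: Ā=110.6396, payoff=0.0000, prob=0.018318
DUDUUU: Ā=106.4546, payoff=0.0000, prob=0.018318
UUDUUU: Ā=142.3252, payoff=18.4452, prob=0.062804
DDUUUU: Ā=102.6044, payoff=0.0000, prob=0.018318
UDUUUU: Ā=137.1776, payoff=13.2976, prob=0.062804
DUUUUU: Ā=132.9926, payoff=9.1126, prob=0.062804
UUUUUU: Ā=177.8053, payoff=53.9253, prob=0.215326
Price = Σ prob·payoff / R^6 = 21.635156 / 2.436396 = 8.8800

price = 8.8800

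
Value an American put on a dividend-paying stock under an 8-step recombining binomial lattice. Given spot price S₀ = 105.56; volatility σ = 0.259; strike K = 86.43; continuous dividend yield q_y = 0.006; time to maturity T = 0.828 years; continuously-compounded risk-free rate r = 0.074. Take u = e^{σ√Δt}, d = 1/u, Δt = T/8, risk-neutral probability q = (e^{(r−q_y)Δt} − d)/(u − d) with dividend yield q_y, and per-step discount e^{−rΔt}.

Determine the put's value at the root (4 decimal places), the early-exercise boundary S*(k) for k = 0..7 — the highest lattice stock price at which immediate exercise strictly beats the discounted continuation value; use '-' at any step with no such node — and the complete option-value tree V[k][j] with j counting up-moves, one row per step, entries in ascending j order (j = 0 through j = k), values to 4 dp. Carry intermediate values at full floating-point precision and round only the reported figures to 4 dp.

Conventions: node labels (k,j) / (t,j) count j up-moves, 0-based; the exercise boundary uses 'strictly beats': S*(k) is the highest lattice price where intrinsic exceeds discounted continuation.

Δt=0.10350  u=1.08689  d=0.92005  q=0.52151  discount=0.99237
step 8 (expiry): payoffs max(K−S,0) = 32.2296 22.4010 10.7901 0.0000 0.0000 0.0000 0.0000 0.0000 0.0000
step 7: (k=7,j=0): S=58.9101, K−S=27.5199, hold=26.8971 ⇒ V=27.5199 exercise | (k=7,j=1): S=69.5927, K−S=16.8373, hold=16.2211 ⇒ V=16.8373 exercise | (k=7,j=2): S=82.2125, K−S=4.2175, hold=5.1235 ⇒ V=5.1235 continue | (k=7,j=3): S=97.1208, K−S=0.0000, hold=0.0000 ⇒ V=0.0000 continue | (k=7,j=4): S=114.7325, K−S=0.0000, hold=0.0000 ⇒ V=0.0000 continue | (k=7,j=5): S=135.5379, K−S=0.0000, hold=0.0000 ⇒ V=0.0000 continue | (k=7,j=6): S=160.1161, K−S=0.0000, hold=0.0000 ⇒ V=0.0000 continue | (k=7,j=7): S=189.1513, K−S=0.0000, hold=0.0000 ⇒ V=0.0000 continue  boundary S*=69.5927
step 6: (k=6,j=0): S=64.0290, K−S=22.4010, hold=21.7813 ⇒ V=22.4010 exercise | (k=6,j=1): S=75.6399, K−S=10.7901, hold=10.6466 ⇒ V=10.7901 exercise | (k=6,j=2): S=89.3563, K−S=0.0000, hold=2.4328 ⇒ V=2.4328 continue | (k=6,j=3): S=105.5600, K−S=0.0000, hold=0.0000 ⇒ V=0.0000 continue | (k=6,j=4): S=124.7021, K−S=0.0000, hold=0.0000 ⇒ V=0.0000 continue | (k=6,j=5): S=147.3153, K−S=0.0000, hold=0.0000 ⇒ V=0.0000 continue | (k=6,j=6): S=174.0292, K−S=0.0000, hold=0.0000 ⇒ V=0.0000 continue  boundary S*=75.6399
step 5: (k=5,j=0): S=69.5927, K−S=16.8373, hold=16.2211 ⇒ V=16.8373 exercise | (k=5,j=1): S=82.2125, K−S=4.2175, hold=6.3826 ⇒ V=6.3826 continue | (k=5,j=2): S=97.1208, K−S=0.0000, hold=1.1552 ⇒ V=1.1552 continue | (k=5,j=3): S=114.7325, K−S=0.0000, hold=0.0000 ⇒ V=0.0000 continue | (k=5,j=4): S=135.5379, K−S=0.0000, hold=0.0000 ⇒ V=0.0000 continue | (k=5,j=5): S=160.1161, K−S=0.0000, hold=0.0000 ⇒ V=0.0000 continue  boundary S*=69.5927
step 4: (k=4,j=0): S=75.6399, K−S=10.7901, hold=11.2982 ⇒ V=11.2982 continue | (k=4,j=1): S=89.3563, K−S=0.0000, hold=3.6285 ⇒ V=3.6285 continue | (k=4,j=2): S=105.5600, K−S=0.0000, hold=0.5485 ⇒ V=0.5485 continue | (k=4,j=3): S=124.7021, K−S=0.0000, hold=0.0000 ⇒ V=0.0000 continue | (k=4,j=4): S=147.3153, K−S=0.0000, hold=0.0000 ⇒ V=0.0000 continue  boundary S*=-
step 3: (k=3,j=0): S=82.2125, K−S=4.2175, hold=7.2427 ⇒ V=7.2427 continue | (k=3,j=1): S=97.1208, K−S=0.0000, hold=2.0068 ⇒ V=2.0068 continue | (k=3,j=2): S=114.7325, K−S=0.0000, hold=0.2605 ⇒ V=0.2605 continue | (k=3,j=3): S=135.5379, K−S=0.0000, hold=0.0000 ⇒ V=0.0000 continue  boundary S*=-
step 2: (k=2,j=0): S=89.3563, K−S=0.0000, hold=4.4777 ⇒ V=4.4777 continue | (k=2,j=1): S=105.5600, K−S=0.0000, hold=1.0877 ⇒ V=1.0877 continue | (k=2,j=2): S=124.7021, K−S=0.0000, hold=0.1237 ⇒ V=0.1237 continue  boundary S*=-
step 1: (k=1,j=0): S=97.1208, K−S=0.0000, hold=2.6891 ⇒ V=2.6891 continue | (k=1,j=1): S=114.7325, K−S=0.0000, hold=0.5805 ⇒ V=0.5805 continue  boundary S*=-
step 0: (k=0,j=0): S=105.5600, K−S=0.0000, hold=1.5773 ⇒ V=1.5773 continue  boundary S*=-

price = 1.5773
boundary = - - - - - 69.5927 75.6399 69.5927
tree:
1.5773
2.6891 0.5805
4.4777 1.0877 0.1237
7.2427 2.0068 0.2605 0.0000
11.2982 3.6285 0.5485 0.0000 0.0000
16.8373 6.3826 1.1552 0.0000 0.0000 0.0000
22.4010 10.7901 2.4328 0.0000 0.0000 0.0000 0.0000
27.5199 16.8373 5.1235 0.0000 0.0000 0.0000 0.0000 0.0000
32.2296 22.4010 10.7901 0.0000 0.0000 0.0000 0.0000 0.0000 0.0000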